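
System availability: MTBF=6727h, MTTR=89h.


Availability = MTBF / (MTBF + MTTR)
Availability = 6727 / (6727 + 89)
Availability = 6727 / 6816
Availability = 98.6942%

98.6942%


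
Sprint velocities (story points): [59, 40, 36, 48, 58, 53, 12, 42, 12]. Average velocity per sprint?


Formula: Avg velocity = Total points / Number of sprints
Points: [59, 40, 36, 48, 58, 53, 12, 42, 12]
Sum = 59 + 40 + 36 + 48 + 58 + 53 + 12 + 42 + 12 = 360
Avg velocity = 360 / 9 = 40.0 points/sprint

40.0 points/sprint


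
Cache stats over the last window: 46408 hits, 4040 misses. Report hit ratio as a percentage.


Formula: hit rate = hits / (hits + misses) * 100
hit rate = 46408 / (46408 + 4040) * 100
hit rate = 46408 / 50448 * 100
hit rate = 91.99%

91.99%


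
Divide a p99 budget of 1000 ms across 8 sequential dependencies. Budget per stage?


Formula: per_stage = total_budget / stages
per_stage = 1000 / 8
per_stage = 125.0 ms

125.0 ms


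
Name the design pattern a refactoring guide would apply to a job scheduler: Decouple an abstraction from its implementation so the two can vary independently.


This matches the Bridge pattern

Bridge


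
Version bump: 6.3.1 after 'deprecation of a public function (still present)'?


Current: 6.3.1
Change category: 'deprecation of a public function (still present)' → minor bump
SemVer rule: minor bump → increment MINOR, reset PATCH to 0 (MAJOR unchanged)
New: 6.4.0

6.4.0


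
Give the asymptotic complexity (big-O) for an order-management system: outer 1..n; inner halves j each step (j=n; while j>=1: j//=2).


Reasoning: n times log n
Complexity: O(n log n)

O(n log n)


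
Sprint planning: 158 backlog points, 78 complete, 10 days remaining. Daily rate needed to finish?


Formula: Required rate = Remaining points / Days left
Remaining = 158 - 78 = 80 points
Required rate = 80 / 10 = 8.0 points/day

8.0 points/day


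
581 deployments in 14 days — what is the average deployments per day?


Formula: deployments per day = releases / days
= 581 / 14
= 41.5 deploys/day
(equivalently, 290.5 deploys/week)

41.5 deploys/day


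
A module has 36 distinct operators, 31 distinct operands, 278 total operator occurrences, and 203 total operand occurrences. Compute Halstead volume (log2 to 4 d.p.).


Formula: V = N * log2(η), where N = N1 + N2 and η = η1 + η2
η = 36 + 31 = 67
N = 278 + 203 = 481
log2(67) ≈ 6.0661
V = 481 * 6.0661 = 2917.79

2917.79


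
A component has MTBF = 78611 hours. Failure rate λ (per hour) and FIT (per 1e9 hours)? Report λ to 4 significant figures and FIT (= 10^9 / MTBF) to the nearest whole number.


Formula: λ = 1 / MTBF; FIT = λ × 1e9 = 1e9 / MTBF
λ = 1 / 78611 ≈ 1.272e-05 failures/hour
FIT = 1e9 / 78611 ≈ 12721 failures per 1e9 hours (nearest whole number)

λ = 1.272e-05 /h, FIT = 12721


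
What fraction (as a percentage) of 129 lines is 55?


Coverage = covered / total * 100
Coverage = 55 / 129 * 100
Coverage = 42.64%

42.64%


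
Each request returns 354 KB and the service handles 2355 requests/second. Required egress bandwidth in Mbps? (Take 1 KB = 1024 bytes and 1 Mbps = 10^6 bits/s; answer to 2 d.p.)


Formula: Mbps = payload_bytes * RPS * 8 / 1e6
Payload per request = 354 KB = 354 * 1024 = 362496 bytes
Total bytes/sec = 362496 * 2355 = 853678080
Total bits/sec = 853678080 * 8 = 6829424640
Mbps = 6829424640 / 1e6 = 6829.42

6829.42 Mbps


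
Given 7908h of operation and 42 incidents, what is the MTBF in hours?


Formula: MTBF = Total operating time / Number of failures
MTBF = 7908 / 42
MTBF = 188.29 hours

188.29 hours


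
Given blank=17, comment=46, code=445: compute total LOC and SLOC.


Total LOC = blank + comment + code
Total LOC = 17 + 46 + 445 = 508
SLOC (source only) = code = 445

Total LOC: 508, SLOC: 445


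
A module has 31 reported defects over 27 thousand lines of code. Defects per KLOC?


Defect density = defects / KLOC
Defect density = 31 / 27
Defect density = 1.148 defects/KLOC

1.148 defects/KLOC


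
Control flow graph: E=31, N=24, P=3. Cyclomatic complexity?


Formula: V(G) = E - N + 2P
V(G) = 31 - 24 + 2*3
V(G) = 7 + 6
V(G) = 13

13


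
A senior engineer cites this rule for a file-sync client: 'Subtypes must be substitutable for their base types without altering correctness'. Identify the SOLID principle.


This describes the Liskov Substitution Principle (LSP)

Liskov Substitution Principle (LSP)


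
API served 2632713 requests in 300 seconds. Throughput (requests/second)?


Formula: throughput = requests / seconds
throughput = 2632713 / 300
throughput = 8775.71 requests/second

8775.71 requests/second


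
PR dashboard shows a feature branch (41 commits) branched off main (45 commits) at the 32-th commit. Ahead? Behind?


Common ancestor: commit #32
feature commits after divergence: 41 - 32 = 9
main commits after divergence: 45 - 32 = 13
feature is 9 commits ahead of main
main is 13 commits ahead of feature

feature ahead: 9, main ahead: 13


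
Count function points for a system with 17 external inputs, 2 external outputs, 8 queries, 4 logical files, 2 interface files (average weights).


UFP = EI*4 + EO*5 + EQ*4 + ILF*10 + EIF*7
UFP = 17*4 + 2*5 + 8*4 + 4*10 + 2*7
UFP = 68 + 10 + 32 + 40 + 14
UFP = 164

164


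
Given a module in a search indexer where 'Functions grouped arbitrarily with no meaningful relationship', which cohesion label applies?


Reasoning: Worst: random grouping
Type: Coincidental cohesion

Coincidental cohesion


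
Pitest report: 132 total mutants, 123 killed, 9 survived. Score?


Mutation score = killed / total * 100
Mutation score = 123 / 132 * 100
Mutation score = 93.18%

93.18%


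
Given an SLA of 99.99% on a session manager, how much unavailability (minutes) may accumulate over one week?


Formula: allowed downtime = period * (100 - SLA) / 100
Period (week) = 10080 minutes
Unavailability fraction = (100 - 99.99) / 100
Allowed downtime = 10080 * (100 - 99.99) / 100
Allowed downtime = 1.008 minutes

1.008 minutes


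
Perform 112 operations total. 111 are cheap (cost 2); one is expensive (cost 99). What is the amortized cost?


Formula: Amortized cost = Total cost / Operations
Total cost = (111 * 2) + (1 * 99)
Total cost = 222 + 99 = 321
Amortized = 321 / 112 = 2.8661

2.8661


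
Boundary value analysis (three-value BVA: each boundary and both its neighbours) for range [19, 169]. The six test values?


Range: [19, 169]
Boundaries: just below min, min, min+1, max-1, max, just above max
Values: [18, 19, 20, 168, 169, 170]

[18, 19, 20, 168, 169, 170]


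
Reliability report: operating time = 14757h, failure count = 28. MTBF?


Formula: MTBF = Total operating time / Number of failures
MTBF = 14757 / 28
MTBF = 527.04 hours

527.04 hours


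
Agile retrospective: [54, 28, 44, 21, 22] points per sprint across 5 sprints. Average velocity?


Formula: Avg velocity = Total points / Number of sprints
Points: [54, 28, 44, 21, 22]
Sum = 54 + 28 + 44 + 21 + 22 = 169
Avg velocity = 169 / 5 = 33.8 points/sprint

33.8 points/sprint


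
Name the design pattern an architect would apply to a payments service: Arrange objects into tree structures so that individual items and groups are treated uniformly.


This matches the Composite pattern

Composite


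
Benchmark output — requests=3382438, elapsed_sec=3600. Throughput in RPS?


Formula: throughput = requests / seconds
throughput = 3382438 / 3600
throughput = 939.57 requests/second

939.57 requests/second


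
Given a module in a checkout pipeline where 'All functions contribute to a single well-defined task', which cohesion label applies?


Reasoning: Best: single purpose
Type: Functional cohesion

Functional cohesion


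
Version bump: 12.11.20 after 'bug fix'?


Current: 12.11.20
Change category: 'bug fix' → patch bump
SemVer rule: patch bump → increment PATCH (MAJOR and MINOR unchanged)
New: 12.11.21

12.11.21


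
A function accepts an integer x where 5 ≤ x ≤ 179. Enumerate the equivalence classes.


Valid range: [5, 179]
Class 1: x < 5 — invalid
Class 2: 5 ≤ x ≤ 179 — valid
Class 3: x > 179 — invalid
Total equivalence classes: 3

3 equivalence classes


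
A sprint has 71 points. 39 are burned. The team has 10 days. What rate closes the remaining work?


Formula: Required rate = Remaining points / Days left
Remaining = 71 - 39 = 32 points
Required rate = 32 / 10 = 3.2 points/day

3.2 points/day


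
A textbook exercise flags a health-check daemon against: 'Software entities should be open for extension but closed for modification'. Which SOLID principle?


This describes the Open/Closed Principle (OCP)

Open/Closed Principle (OCP)


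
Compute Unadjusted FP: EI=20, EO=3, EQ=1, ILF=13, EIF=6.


UFP = EI*4 + EO*5 + EQ*4 + ILF*10 + EIF*7
UFP = 20*4 + 3*5 + 1*4 + 13*10 + 6*7
UFP = 80 + 15 + 4 + 130 + 42
UFP = 271

271


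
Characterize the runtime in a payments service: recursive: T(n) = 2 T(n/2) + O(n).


Reasoning: master theorem case 2 (merge-sort recurrence)
Complexity: O(n log n)

O(n log n)


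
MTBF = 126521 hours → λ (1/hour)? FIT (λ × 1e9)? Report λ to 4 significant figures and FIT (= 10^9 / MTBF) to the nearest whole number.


Formula: λ = 1 / MTBF; FIT = λ × 1e9 = 1e9 / MTBF
λ = 1 / 126521 ≈ 7.904e-06 failures/hour
FIT = 1e9 / 126521 ≈ 7904 failures per 1e9 hours (nearest whole number)

λ = 7.904e-06 /h, FIT = 7904


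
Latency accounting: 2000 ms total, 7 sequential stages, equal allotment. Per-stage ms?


Formula: per_stage = total_budget / stages
per_stage = 2000 / 7
per_stage = 285.71 ms

285.71 ms


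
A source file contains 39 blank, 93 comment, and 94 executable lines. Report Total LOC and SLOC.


Total LOC = blank + comment + code
Total LOC = 39 + 93 + 94 = 226
SLOC (source only) = code = 94

Total LOC: 226, SLOC: 94


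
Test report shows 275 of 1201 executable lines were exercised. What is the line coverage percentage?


Coverage = covered / total * 100
Coverage = 275 / 1201 * 100
Coverage = 22.9%

22.9%


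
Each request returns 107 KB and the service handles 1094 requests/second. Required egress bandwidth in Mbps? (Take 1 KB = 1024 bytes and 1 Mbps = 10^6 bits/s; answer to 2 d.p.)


Formula: Mbps = payload_bytes * RPS * 8 / 1e6
Payload per request = 107 KB = 107 * 1024 = 109568 bytes
Total bytes/sec = 109568 * 1094 = 119867392
Total bits/sec = 119867392 * 8 = 958939136
Mbps = 958939136 / 1e6 = 958.94

958.94 Mbps


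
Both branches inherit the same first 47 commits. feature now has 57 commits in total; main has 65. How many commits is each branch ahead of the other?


Common ancestor: commit #47
feature commits after divergence: 57 - 47 = 10
main commits after divergence: 65 - 47 = 18
feature is 10 commits ahead of main
main is 18 commits ahead of feature

feature ahead: 10, main ahead: 18


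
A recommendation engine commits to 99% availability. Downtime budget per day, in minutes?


Formula: allowed downtime = period * (100 - SLA) / 100
Period (day) = 1440 minutes
Unavailability fraction = (100 - 99.0) / 100
Allowed downtime = 1440 * (100 - 99.0) / 100
Allowed downtime = 14.4 minutes

14.4 minutes


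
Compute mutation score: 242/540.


Mutation score = killed / total * 100
Mutation score = 242 / 540 * 100
Mutation score = 44.81%

44.81%


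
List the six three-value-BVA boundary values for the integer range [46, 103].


Range: [46, 103]
Boundaries: just below min, min, min+1, max-1, max, just above max
Values: [45, 46, 47, 102, 103, 104]

[45, 46, 47, 102, 103, 104]


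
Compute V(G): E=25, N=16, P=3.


Formula: V(G) = E - N + 2P
V(G) = 25 - 16 + 2*3
V(G) = 9 + 6
V(G) = 15

15


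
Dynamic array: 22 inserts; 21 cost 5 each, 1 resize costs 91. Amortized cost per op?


Formula: Amortized cost = Total cost / Operations
Total cost = (21 * 5) + (1 * 91)
Total cost = 105 + 91 = 196
Amortized = 196 / 22 = 8.9091

8.9091


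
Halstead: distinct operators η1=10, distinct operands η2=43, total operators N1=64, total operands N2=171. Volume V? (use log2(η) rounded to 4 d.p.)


Formula: V = N * log2(η), where N = N1 + N2 and η = η1 + η2
η = 10 + 43 = 53
N = 64 + 171 = 235
log2(53) ≈ 5.7279
V = 235 * 5.7279 = 1346.06

1346.06


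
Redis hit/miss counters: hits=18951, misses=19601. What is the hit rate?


Formula: hit rate = hits / (hits + misses) * 100
hit rate = 18951 / (18951 + 19601) * 100
hit rate = 18951 / 38552 * 100
hit rate = 49.16%

49.16%


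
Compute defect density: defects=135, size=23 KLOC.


Defect density = defects / KLOC
Defect density = 135 / 23
Defect density = 5.87 defects/KLOC

5.87 defects/KLOC


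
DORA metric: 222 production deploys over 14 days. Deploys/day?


Formula: deployments per day = releases / days
= 222 / 14
= 15.857 deploys/day
(equivalently, 111.0 deploys/week)

15.857 deploys/day


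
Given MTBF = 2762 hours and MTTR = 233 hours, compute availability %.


Availability = MTBF / (MTBF + MTTR)
Availability = 2762 / (2762 + 233)
Availability = 2762 / 2995
Availability = 92.2204%

92.2204%


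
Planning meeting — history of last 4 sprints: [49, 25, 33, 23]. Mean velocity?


Formula: Avg velocity = Total points / Number of sprints
Points: [49, 25, 33, 23]
Sum = 49 + 25 + 33 + 23 = 130
Avg velocity = 130 / 4 = 32.5 points/sprint

32.5 points/sprint


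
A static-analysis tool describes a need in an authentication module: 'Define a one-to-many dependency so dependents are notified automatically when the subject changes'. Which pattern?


This matches the Observer pattern

Observer


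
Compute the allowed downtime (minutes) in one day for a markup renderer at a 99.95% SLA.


Formula: allowed downtime = period * (100 - SLA) / 100
Period (day) = 1440 minutes
Unavailability fraction = (100 - 99.95) / 100
Allowed downtime = 1440 * (100 - 99.95) / 100
Allowed downtime = 0.72 minutes

0.72 minutes


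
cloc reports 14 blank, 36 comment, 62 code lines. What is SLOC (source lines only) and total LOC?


Total LOC = blank + comment + code
Total LOC = 14 + 36 + 62 = 112
SLOC (source only) = code = 62

Total LOC: 112, SLOC: 62


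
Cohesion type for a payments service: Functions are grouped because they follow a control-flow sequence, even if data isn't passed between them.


Reasoning: Grouped by order of execution within a routine, not by data flow
Type: Procedural cohesion

Procedural cohesion


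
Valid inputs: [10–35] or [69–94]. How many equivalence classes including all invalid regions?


Valid ranges: [10,35] and [69,94]
Class 1: x < 10 — invalid
Class 2: 10 ≤ x ≤ 35 — valid
Class 3: 35 < x < 69 — invalid (gap between ranges)
Class 4: 69 ≤ x ≤ 94 — valid
Class 5: x > 94 — invalid
Total equivalence classes: 5

5 equivalence classes


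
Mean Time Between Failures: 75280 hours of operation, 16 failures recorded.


Formula: MTBF = Total operating time / Number of failures
MTBF = 75280 / 16
MTBF = 4705.0 hours

4705.0 hours


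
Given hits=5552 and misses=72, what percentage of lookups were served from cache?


Formula: hit rate = hits / (hits + misses) * 100
hit rate = 5552 / (5552 + 72) * 100
hit rate = 5552 / 5624 * 100
hit rate = 98.72%

98.72%


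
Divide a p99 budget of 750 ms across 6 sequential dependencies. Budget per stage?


Formula: per_stage = total_budget / stages
per_stage = 750 / 6
per_stage = 125.0 ms

125.0 ms


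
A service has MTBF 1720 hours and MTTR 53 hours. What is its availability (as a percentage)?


Availability = MTBF / (MTBF + MTTR)
Availability = 1720 / (1720 + 53)
Availability = 1720 / 1773
Availability = 97.0107%

97.0107%


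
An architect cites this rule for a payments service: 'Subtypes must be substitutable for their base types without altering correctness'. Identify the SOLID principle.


This describes the Liskov Substitution Principle (LSP)

Liskov Substitution Principle (LSP)


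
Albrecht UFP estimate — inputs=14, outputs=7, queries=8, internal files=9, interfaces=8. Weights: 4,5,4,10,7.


UFP = EI*4 + EO*5 + EQ*4 + ILF*10 + EIF*7
UFP = 14*4 + 7*5 + 8*4 + 9*10 + 8*7
UFP = 56 + 35 + 32 + 90 + 56
UFP = 269

269


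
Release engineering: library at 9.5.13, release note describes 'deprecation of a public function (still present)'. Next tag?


Current: 9.5.13
Change category: 'deprecation of a public function (still present)' → minor bump
SemVer rule: minor bump → increment MINOR, reset PATCH to 0 (MAJOR unchanged)
New: 9.6.0

9.6.0


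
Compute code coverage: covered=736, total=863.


Coverage = covered / total * 100
Coverage = 736 / 863 * 100
Coverage = 85.28%

85.28%


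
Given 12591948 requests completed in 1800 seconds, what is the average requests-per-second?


Formula: throughput = requests / seconds
throughput = 12591948 / 1800
throughput = 6995.53 requests/second

6995.53 requests/second


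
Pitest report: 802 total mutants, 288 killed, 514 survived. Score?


Mutation score = killed / total * 100
Mutation score = 288 / 802 * 100
Mutation score = 35.91%

35.91%


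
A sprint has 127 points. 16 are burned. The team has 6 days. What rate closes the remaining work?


Formula: Required rate = Remaining points / Days left
Remaining = 127 - 16 = 111 points
Required rate = 111 / 6 = 18.5 points/day

18.5 points/day


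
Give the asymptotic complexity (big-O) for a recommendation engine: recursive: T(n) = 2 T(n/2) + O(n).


Reasoning: master theorem case 2 (merge-sort recurrence)
Complexity: O(n log n)

O(n log n)


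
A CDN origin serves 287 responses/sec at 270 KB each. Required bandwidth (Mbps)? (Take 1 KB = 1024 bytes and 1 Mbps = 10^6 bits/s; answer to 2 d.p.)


Formula: Mbps = payload_bytes * RPS * 8 / 1e6
Payload per request = 270 KB = 270 * 1024 = 276480 bytes
Total bytes/sec = 276480 * 287 = 79349760
Total bits/sec = 79349760 * 8 = 634798080
Mbps = 634798080 / 1e6 = 634.8

634.8 Mbps


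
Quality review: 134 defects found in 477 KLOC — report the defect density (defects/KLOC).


Defect density = defects / KLOC
Defect density = 134 / 477
Defect density = 0.281 defects/KLOC

0.281 defects/KLOC


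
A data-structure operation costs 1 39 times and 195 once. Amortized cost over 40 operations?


Formula: Amortized cost = Total cost / Operations
Total cost = (39 * 1) + (1 * 195)
Total cost = 39 + 195 = 234
Amortized = 234 / 40 = 5.85

5.85


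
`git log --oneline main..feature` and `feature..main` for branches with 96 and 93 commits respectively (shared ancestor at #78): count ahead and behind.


Common ancestor: commit #78
feature commits after divergence: 96 - 78 = 18
main commits after divergence: 93 - 78 = 15
feature is 18 commits ahead of main
main is 15 commits ahead of feature

feature ahead: 18, main ahead: 15


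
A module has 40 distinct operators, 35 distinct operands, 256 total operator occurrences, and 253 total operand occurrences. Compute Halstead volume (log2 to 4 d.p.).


Formula: V = N * log2(η), where N = N1 + N2 and η = η1 + η2
η = 40 + 35 = 75
N = 256 + 253 = 509
log2(75) ≈ 6.2288
V = 509 * 6.2288 = 3170.46

3170.46


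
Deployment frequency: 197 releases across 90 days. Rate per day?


Formula: deployments per day = releases / days
= 197 / 90
= 2.189 deploys/day
(equivalently, 15.32 deploys/week)

2.189 deploys/day


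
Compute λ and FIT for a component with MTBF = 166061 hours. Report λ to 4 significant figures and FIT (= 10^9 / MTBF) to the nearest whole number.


Formula: λ = 1 / MTBF; FIT = λ × 1e9 = 1e9 / MTBF
λ = 1 / 166061 ≈ 6.022e-06 failures/hour
FIT = 1e9 / 166061 ≈ 6022 failures per 1e9 hours (nearest whole number)

λ = 6.022e-06 /h, FIT = 6022


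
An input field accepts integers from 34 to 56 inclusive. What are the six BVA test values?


Range: [34, 56]
Boundaries: just below min, min, min+1, max-1, max, just above max
Values: [33, 34, 35, 55, 56, 57]

[33, 34, 35, 55, 56, 57]


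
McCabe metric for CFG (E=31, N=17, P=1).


Formula: V(G) = E - N + 2P
V(G) = 31 - 17 + 2*1
V(G) = 14 + 2
V(G) = 16

16


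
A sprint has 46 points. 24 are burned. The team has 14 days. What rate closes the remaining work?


Formula: Required rate = Remaining points / Days left
Remaining = 46 - 24 = 22 points
Required rate = 22 / 14 = 1.57 points/day

1.57 points/day


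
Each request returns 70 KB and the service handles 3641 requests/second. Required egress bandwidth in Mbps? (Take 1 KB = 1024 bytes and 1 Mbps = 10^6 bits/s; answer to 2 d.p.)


Formula: Mbps = payload_bytes * RPS * 8 / 1e6
Payload per request = 70 KB = 70 * 1024 = 71680 bytes
Total bytes/sec = 71680 * 3641 = 260986880
Total bits/sec = 260986880 * 8 = 2087895040
Mbps = 2087895040 / 1e6 = 2087.9

2087.9 Mbps


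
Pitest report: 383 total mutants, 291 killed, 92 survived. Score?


Mutation score = killed / total * 100
Mutation score = 291 / 383 * 100
Mutation score = 75.98%

75.98%


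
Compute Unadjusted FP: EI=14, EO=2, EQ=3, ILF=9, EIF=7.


UFP = EI*4 + EO*5 + EQ*4 + ILF*10 + EIF*7
UFP = 14*4 + 2*5 + 3*4 + 9*10 + 7*7
UFP = 56 + 10 + 12 + 90 + 49
UFP = 217

217


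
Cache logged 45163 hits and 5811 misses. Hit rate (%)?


Formula: hit rate = hits / (hits + misses) * 100
hit rate = 45163 / (45163 + 5811) * 100
hit rate = 45163 / 50974 * 100
hit rate = 88.6%

88.6%


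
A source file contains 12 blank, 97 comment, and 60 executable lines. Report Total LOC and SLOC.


Total LOC = blank + comment + code
Total LOC = 12 + 97 + 60 = 169
SLOC (source only) = code = 60

Total LOC: 169, SLOC: 60


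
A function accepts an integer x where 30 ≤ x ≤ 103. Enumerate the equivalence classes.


Valid range: [30, 103]
Class 1: x < 30 — invalid
Class 2: 30 ≤ x ≤ 103 — valid
Class 3: x > 103 — invalid
Total equivalence classes: 3

3 equivalence classes


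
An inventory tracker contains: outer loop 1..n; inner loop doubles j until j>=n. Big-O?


Reasoning: linear outer times logarithmic inner
Complexity: O(n log n)

O(n log n)


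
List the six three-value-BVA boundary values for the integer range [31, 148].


Range: [31, 148]
Boundaries: just below min, min, min+1, max-1, max, just above max
Values: [30, 31, 32, 147, 148, 149]

[30, 31, 32, 147, 148, 149]


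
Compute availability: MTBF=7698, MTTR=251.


Availability = MTBF / (MTBF + MTTR)
Availability = 7698 / (7698 + 251)
Availability = 7698 / 7949
Availability = 96.8424%

96.8424%


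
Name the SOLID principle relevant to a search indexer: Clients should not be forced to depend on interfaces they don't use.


This describes the Interface Segregation Principle (ISP)

Interface Segregation Principle (ISP)


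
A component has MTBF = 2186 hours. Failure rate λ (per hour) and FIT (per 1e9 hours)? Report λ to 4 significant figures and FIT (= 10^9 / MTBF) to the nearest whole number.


Formula: λ = 1 / MTBF; FIT = λ × 1e9 = 1e9 / MTBF
λ = 1 / 2186 ≈ 4.575e-04 failures/hour
FIT = 1e9 / 2186 ≈ 457457 failures per 1e9 hours (nearest whole number)

λ = 4.575e-04 /h, FIT = 457457


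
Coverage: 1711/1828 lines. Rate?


Coverage = covered / total * 100
Coverage = 1711 / 1828 * 100
Coverage = 93.6%

93.6%


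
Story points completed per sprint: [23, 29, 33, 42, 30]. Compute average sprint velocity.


Formula: Avg velocity = Total points / Number of sprints
Points: [23, 29, 33, 42, 30]
Sum = 23 + 29 + 33 + 42 + 30 = 157
Avg velocity = 157 / 5 = 31.4 points/sprint

31.4 points/sprint


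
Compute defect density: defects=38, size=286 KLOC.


Defect density = defects / KLOC
Defect density = 38 / 286
Defect density = 0.133 defects/KLOC

0.133 defects/KLOC


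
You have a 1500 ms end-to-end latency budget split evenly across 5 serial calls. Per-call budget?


Formula: per_stage = total_budget / stages
per_stage = 1500 / 5
per_stage = 300.0 ms

300.0 ms


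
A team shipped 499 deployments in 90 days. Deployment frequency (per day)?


Formula: deployments per day = releases / days
= 499 / 90
= 5.544 deploys/day
(equivalently, 38.81 deploys/week)

5.544 deploys/day


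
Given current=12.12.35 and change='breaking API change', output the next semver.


Current: 12.12.35
Change category: 'breaking API change' → major bump
SemVer rule: major bump → increment MAJOR, reset MINOR and PATCH to 0
New: 13.0.0

13.0.0


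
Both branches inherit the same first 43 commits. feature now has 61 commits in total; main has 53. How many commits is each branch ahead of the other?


Common ancestor: commit #43
feature commits after divergence: 61 - 43 = 18
main commits after divergence: 53 - 43 = 10
feature is 18 commits ahead of main
main is 10 commits ahead of feature

feature ahead: 18, main ahead: 10


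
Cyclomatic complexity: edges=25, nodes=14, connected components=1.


Formula: V(G) = E - N + 2P
V(G) = 25 - 14 + 2*1
V(G) = 11 + 2
V(G) = 13

13


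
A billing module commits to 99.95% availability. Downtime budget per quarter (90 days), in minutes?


Formula: allowed downtime = period * (100 - SLA) / 100
Period (quarter (90 days)) = 129600 minutes
Unavailability fraction = (100 - 99.95) / 100
Allowed downtime = 129600 * (100 - 99.95) / 100
Allowed downtime = 64.8 minutes

64.8 minutes


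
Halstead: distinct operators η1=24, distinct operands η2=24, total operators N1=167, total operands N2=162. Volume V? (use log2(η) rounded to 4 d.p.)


Formula: V = N * log2(η), where N = N1 + N2 and η = η1 + η2
η = 24 + 24 = 48
N = 167 + 162 = 329
log2(48) ≈ 5.5850
V = 329 * 5.5850 = 1837.47

1837.47


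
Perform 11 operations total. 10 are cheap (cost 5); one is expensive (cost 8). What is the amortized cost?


Formula: Amortized cost = Total cost / Operations
Total cost = (10 * 5) + (1 * 8)
Total cost = 50 + 8 = 58
Amortized = 58 / 11 = 5.2727

5.2727


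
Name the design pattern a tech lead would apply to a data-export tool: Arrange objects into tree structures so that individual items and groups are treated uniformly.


This matches the Composite pattern

Composite


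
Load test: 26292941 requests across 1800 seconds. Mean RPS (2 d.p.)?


Formula: throughput = requests / seconds
throughput = 26292941 / 1800
throughput = 14607.19 requests/second

14607.19 requests/second


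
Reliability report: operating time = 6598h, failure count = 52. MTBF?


Formula: MTBF = Total operating time / Number of failures
MTBF = 6598 / 52
MTBF = 126.88 hours

126.88 hours


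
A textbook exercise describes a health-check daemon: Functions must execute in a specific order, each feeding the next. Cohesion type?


Reasoning: Output of one is input to next
Type: Sequential cohesion

Sequential cohesion


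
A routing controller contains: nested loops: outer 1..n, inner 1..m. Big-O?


Reasoning: product of independent bounds
Complexity: O(n*m)

O(n*m)


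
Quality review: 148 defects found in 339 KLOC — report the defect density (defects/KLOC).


Defect density = defects / KLOC
Defect density = 148 / 339
Defect density = 0.437 defects/KLOC

0.437 defects/KLOC


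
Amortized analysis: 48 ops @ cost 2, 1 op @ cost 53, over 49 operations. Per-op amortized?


Formula: Amortized cost = Total cost / Operations
Total cost = (48 * 2) + (1 * 53)
Total cost = 96 + 53 = 149
Amortized = 149 / 49 = 3.0408

3.0408


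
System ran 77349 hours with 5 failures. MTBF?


Formula: MTBF = Total operating time / Number of failures
MTBF = 77349 / 5
MTBF = 15469.8 hours

15469.8 hours


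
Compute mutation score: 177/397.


Mutation score = killed / total * 100
Mutation score = 177 / 397 * 100
Mutation score = 44.58%

44.58%


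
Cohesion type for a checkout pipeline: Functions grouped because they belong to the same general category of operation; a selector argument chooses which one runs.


Reasoning: Grouped by category of activity, not by data or sequence
Type: Logical cohesion

Logical cohesion


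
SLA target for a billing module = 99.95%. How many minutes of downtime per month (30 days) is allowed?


Formula: allowed downtime = period * (100 - SLA) / 100
Period (month (30 days)) = 43200 minutes
Unavailability fraction = (100 - 99.95) / 100
Allowed downtime = 43200 * (100 - 99.95) / 100
Allowed downtime = 21.6 minutes

21.6 minutes


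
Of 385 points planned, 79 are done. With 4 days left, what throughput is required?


Formula: Required rate = Remaining points / Days left
Remaining = 385 - 79 = 306 points
Required rate = 306 / 4 = 76.5 points/day

76.5 points/day


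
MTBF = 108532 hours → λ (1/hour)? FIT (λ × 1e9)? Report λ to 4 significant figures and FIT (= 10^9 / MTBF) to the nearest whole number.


Formula: λ = 1 / MTBF; FIT = λ × 1e9 = 1e9 / MTBF
λ = 1 / 108532 ≈ 9.214e-06 failures/hour
FIT = 1e9 / 108532 ≈ 9214 failures per 1e9 hours (nearest whole number)

λ = 9.214e-06 /h, FIT = 9214


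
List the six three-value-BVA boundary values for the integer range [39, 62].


Range: [39, 62]
Boundaries: just below min, min, min+1, max-1, max, just above max
Values: [38, 39, 40, 61, 62, 63]

[38, 39, 40, 61, 62, 63]


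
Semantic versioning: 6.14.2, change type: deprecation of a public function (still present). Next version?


Current: 6.14.2
Change category: 'deprecation of a public function (still present)' → minor bump
SemVer rule: minor bump → increment MINOR, reset PATCH to 0 (MAJOR unchanged)
New: 6.15.0

6.15.0


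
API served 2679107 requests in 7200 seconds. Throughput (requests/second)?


Formula: throughput = requests / seconds
throughput = 2679107 / 7200
throughput = 372.1 requests/second

372.1 requests/second


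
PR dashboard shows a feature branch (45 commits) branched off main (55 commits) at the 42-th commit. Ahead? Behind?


Common ancestor: commit #42
feature commits after divergence: 45 - 42 = 3
main commits after divergence: 55 - 42 = 13
feature is 3 commits ahead of main
main is 13 commits ahead of feature

feature ahead: 3, main ahead: 13


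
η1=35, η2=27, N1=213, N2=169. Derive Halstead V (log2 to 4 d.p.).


Formula: V = N * log2(η), where N = N1 + N2 and η = η1 + η2
η = 35 + 27 = 62
N = 213 + 169 = 382
log2(62) ≈ 5.9542
V = 382 * 5.9542 = 2274.50

2274.50


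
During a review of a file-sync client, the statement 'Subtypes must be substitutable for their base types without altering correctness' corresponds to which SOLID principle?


This describes the Liskov Substitution Principle (LSP)

Liskov Substitution Principle (LSP)


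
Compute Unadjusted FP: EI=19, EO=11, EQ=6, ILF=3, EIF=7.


UFP = EI*4 + EO*5 + EQ*4 + ILF*10 + EIF*7
UFP = 19*4 + 11*5 + 6*4 + 3*10 + 7*7
UFP = 76 + 55 + 24 + 30 + 49
UFP = 234

234


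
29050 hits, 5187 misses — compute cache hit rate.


Formula: hit rate = hits / (hits + misses) * 100
hit rate = 29050 / (29050 + 5187) * 100
hit rate = 29050 / 34237 * 100
hit rate = 84.85%

84.85%


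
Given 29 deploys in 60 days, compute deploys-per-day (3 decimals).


Formula: deployments per day = releases / days
= 29 / 60
= 0.483 deploys/day
(equivalently, 3.38 deploys/week)

0.483 deploys/day


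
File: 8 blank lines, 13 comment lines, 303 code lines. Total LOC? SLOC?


Total LOC = blank + comment + code
Total LOC = 8 + 13 + 303 = 324
SLOC (source only) = code = 303

Total LOC: 324, SLOC: 303


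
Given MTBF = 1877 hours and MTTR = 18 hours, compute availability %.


Availability = MTBF / (MTBF + MTTR)
Availability = 1877 / (1877 + 18)
Availability = 1877 / 1895
Availability = 99.0501%

99.0501%


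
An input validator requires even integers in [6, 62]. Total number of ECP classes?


Constraint: even integers in [6, 62]
Class 1: x < 6 — out-of-range invalid
Class 2: x in [6,62] but odd — wrong type invalid
Class 3: x in [6,62] and even — valid
Class 4: x > 62 — out-of-range invalid
Total equivalence classes: 4

4 equivalence classes


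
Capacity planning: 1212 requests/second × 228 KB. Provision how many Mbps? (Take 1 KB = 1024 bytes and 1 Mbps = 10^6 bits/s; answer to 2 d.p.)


Formula: Mbps = payload_bytes * RPS * 8 / 1e6
Payload per request = 228 KB = 228 * 1024 = 233472 bytes
Total bytes/sec = 233472 * 1212 = 282968064
Total bits/sec = 282968064 * 8 = 2263744512
Mbps = 2263744512 / 1e6 = 2263.74

2263.74 Mbps


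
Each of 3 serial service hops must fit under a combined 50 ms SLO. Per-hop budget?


Formula: per_stage = total_budget / stages
per_stage = 50 / 3
per_stage = 16.67 ms

16.67 ms


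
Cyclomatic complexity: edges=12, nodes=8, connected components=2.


Formula: V(G) = E - N + 2P
V(G) = 12 - 8 + 2*2
V(G) = 4 + 4
V(G) = 8

8


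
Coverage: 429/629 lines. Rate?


Coverage = covered / total * 100
Coverage = 429 / 629 * 100
Coverage = 68.2%

68.2%


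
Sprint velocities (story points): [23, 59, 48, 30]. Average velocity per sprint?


Formula: Avg velocity = Total points / Number of sprints
Points: [23, 59, 48, 30]
Sum = 23 + 59 + 48 + 30 = 160
Avg velocity = 160 / 4 = 40.0 points/sprint

40.0 points/sprint


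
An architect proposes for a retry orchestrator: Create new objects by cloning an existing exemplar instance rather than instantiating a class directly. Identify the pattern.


This matches the Prototype pattern

Prototype


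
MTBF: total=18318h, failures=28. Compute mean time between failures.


Formula: MTBF = Total operating time / Number of failures
MTBF = 18318 / 28
MTBF = 654.21 hours

654.21 hours


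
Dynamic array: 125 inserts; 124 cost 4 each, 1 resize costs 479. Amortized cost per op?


Formula: Amortized cost = Total cost / Operations
Total cost = (124 * 4) + (1 * 479)
Total cost = 496 + 479 = 975
Amortized = 975 / 125 = 7.8

7.8


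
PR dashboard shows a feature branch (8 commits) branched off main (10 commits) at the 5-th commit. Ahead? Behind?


Common ancestor: commit #5
feature commits after divergence: 8 - 5 = 3
main commits after divergence: 10 - 5 = 5
feature is 3 commits ahead of main
main is 5 commits ahead of feature

feature ahead: 3, main ahead: 5


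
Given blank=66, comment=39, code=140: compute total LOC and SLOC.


Total LOC = blank + comment + code
Total LOC = 66 + 39 + 140 = 245
SLOC (source only) = code = 140

Total LOC: 245, SLOC: 140


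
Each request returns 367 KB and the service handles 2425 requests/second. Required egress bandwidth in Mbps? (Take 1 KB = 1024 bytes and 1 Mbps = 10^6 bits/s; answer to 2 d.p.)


Formula: Mbps = payload_bytes * RPS * 8 / 1e6
Payload per request = 367 KB = 367 * 1024 = 375808 bytes
Total bytes/sec = 375808 * 2425 = 911334400
Total bits/sec = 911334400 * 8 = 7290675200
Mbps = 7290675200 / 1e6 = 7290.68

7290.68 Mbps


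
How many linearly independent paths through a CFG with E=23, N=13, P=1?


Formula: V(G) = E - N + 2P
V(G) = 23 - 13 + 2*1
V(G) = 10 + 2
V(G) = 12

12


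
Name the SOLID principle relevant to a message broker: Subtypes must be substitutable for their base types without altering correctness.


This describes the Liskov Substitution Principle (LSP)

Liskov Substitution Principle (LSP)


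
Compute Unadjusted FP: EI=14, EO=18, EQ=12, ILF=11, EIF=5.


UFP = EI*4 + EO*5 + EQ*4 + ILF*10 + EIF*7
UFP = 14*4 + 18*5 + 12*4 + 11*10 + 5*7
UFP = 56 + 90 + 48 + 110 + 35
UFP = 339

339


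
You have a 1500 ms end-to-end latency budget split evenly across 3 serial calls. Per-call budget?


Formula: per_stage = total_budget / stages
per_stage = 1500 / 3
per_stage = 500.0 ms

500.0 ms


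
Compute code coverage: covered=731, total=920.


Coverage = covered / total * 100
Coverage = 731 / 920 * 100
Coverage = 79.46%

79.46%


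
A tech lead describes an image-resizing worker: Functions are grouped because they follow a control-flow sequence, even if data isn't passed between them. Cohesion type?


Reasoning: Grouped by order of execution within a routine, not by data flow
Type: Procedural cohesion

Procedural cohesion


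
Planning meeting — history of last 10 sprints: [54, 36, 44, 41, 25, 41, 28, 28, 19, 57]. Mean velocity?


Formula: Avg velocity = Total points / Number of sprints
Points: [54, 36, 44, 41, 25, 41, 28, 28, 19, 57]
Sum = 54 + 36 + 44 + 41 + 25 + 41 + 28 + 28 + 19 + 57 = 373
Avg velocity = 373 / 10 = 37.3 points/sprint

37.3 points/sprint


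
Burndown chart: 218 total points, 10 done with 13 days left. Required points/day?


Formula: Required rate = Remaining points / Days left
Remaining = 218 - 10 = 208 points
Required rate = 208 / 13 = 16.0 points/day

16.0 points/day


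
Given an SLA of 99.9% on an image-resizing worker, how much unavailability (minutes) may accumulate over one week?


Formula: allowed downtime = period * (100 - SLA) / 100
Period (week) = 10080 minutes
Unavailability fraction = (100 - 99.9) / 100
Allowed downtime = 10080 * (100 - 99.9) / 100
Allowed downtime = 10.08 minutes

10.08 minutes


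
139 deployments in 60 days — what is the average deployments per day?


Formula: deployments per day = releases / days
= 139 / 60
= 2.317 deploys/day
(equivalently, 16.22 deploys/week)

2.317 deploys/day


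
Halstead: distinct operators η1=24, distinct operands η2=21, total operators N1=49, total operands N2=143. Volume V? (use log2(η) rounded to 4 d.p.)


Formula: V = N * log2(η), where N = N1 + N2 and η = η1 + η2
η = 24 + 21 = 45
N = 49 + 143 = 192
log2(45) ≈ 5.4919
V = 192 * 5.4919 = 1054.44

1054.44


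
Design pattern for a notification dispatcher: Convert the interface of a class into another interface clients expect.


This matches the Adapter pattern

Adapter


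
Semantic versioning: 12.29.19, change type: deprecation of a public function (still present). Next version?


Current: 12.29.19
Change category: 'deprecation of a public function (still present)' → minor bump
SemVer rule: minor bump → increment MINOR, reset PATCH to 0 (MAJOR unchanged)
New: 12.30.0

12.30.0


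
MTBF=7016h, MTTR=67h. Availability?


Availability = MTBF / (MTBF + MTTR)
Availability = 7016 / (7016 + 67)
Availability = 7016 / 7083
Availability = 99.0541%

99.0541%


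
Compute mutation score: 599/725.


Mutation score = killed / total * 100
Mutation score = 599 / 725 * 100
Mutation score = 82.62%

82.62%


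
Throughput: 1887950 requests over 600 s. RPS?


Formula: throughput = requests / seconds
throughput = 1887950 / 600
throughput = 3146.58 requests/second

3146.58 requests/second


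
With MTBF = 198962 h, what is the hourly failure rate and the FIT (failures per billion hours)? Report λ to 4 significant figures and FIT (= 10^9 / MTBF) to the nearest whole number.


Formula: λ = 1 / MTBF; FIT = λ × 1e9 = 1e9 / MTBF
λ = 1 / 198962 ≈ 5.026e-06 failures/hour
FIT = 1e9 / 198962 ≈ 5026 failures per 1e9 hours (nearest whole number)

λ = 5.026e-06 /h, FIT = 5026


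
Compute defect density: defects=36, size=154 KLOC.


Defect density = defects / KLOC
Defect density = 36 / 154
Defect density = 0.234 defects/KLOC

0.234 defects/KLOC


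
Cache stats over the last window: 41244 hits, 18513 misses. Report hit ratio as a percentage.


Formula: hit rate = hits / (hits + misses) * 100
hit rate = 41244 / (41244 + 18513) * 100
hit rate = 41244 / 59757 * 100
hit rate = 69.02%

69.02%


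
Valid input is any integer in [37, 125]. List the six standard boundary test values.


Range: [37, 125]
Boundaries: just below min, min, min+1, max-1, max, just above max
Values: [36, 37, 38, 124, 125, 126]

[36, 37, 38, 124, 125, 126]


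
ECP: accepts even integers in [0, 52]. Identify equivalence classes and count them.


Constraint: even integers in [0, 52]
Class 1: x < 0 — out-of-range invalid
Class 2: x in [0,52] but odd — wrong type invalid
Class 3: x in [0,52] and even — valid
Class 4: x > 52 — out-of-range invalid
Total equivalence classes: 4

4 equivalence classes
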